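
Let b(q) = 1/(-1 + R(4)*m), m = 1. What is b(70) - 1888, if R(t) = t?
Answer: -5663/3 ≈ -1887.7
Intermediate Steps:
b(q) = ⅓ (b(q) = 1/(-1 + 4*1) = 1/(-1 + 4) = 1/3 = ⅓)
b(70) - 1888 = ⅓ - 1888 = -5663/3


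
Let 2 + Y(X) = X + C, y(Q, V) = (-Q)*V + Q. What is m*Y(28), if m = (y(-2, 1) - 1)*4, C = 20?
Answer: -184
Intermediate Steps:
y(Q, V) = Q - Q*V (y(Q, V) = -Q*V + Q = Q - Q*V)
m = -4 (m = (-2*(1 - 1*1) - 1)*4 = (-2*(1 - 1) - 1)*4 = (-2*0 - 1)*4 = (0 - 1)*4 = -1*4 = -4)
Y(X) = 18 + X (Y(X) = -2 + (X + 20) = -2 + (20 + X) = 18 + X)
m*Y(28) = -4*(18 + 28) = -4*46 = -184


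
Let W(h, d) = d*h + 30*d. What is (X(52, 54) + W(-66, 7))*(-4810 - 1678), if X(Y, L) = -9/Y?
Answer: 21269286/13 ≈ 1.6361e+6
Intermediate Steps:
W(h, d) = 30*d + d*h
(X(52, 54) + W(-66, 7))*(-4810 - 1678) = (-9/52 + 7*(30 - 66))*(-4810 - 1678) = (-9*1/52 + 7*(-36))*(-6488) = (-9/52 - 252)*(-6488) = -13113/52*(-6488) = 21269286/13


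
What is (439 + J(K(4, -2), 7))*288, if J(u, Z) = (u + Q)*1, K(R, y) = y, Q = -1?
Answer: 125568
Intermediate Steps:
J(u, Z) = -1 + u (J(u, Z) = (u - 1)*1 = (-1 + u)*1 = -1 + u)
(439 + J(K(4, -2), 7))*288 = (439 + (-1 - 2))*288 = (439 - 3)*288 = 436*288 = 125568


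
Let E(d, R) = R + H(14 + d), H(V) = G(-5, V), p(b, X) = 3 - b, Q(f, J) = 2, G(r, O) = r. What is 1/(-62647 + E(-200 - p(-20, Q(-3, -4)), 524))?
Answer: -1/62128 ≈ -1.6096e-5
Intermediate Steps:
H(V) = -5
E(d, R) = -5 + R (E(d, R) = R - 5 = -5 + R)
1/(-62647 + E(-200 - p(-20, Q(-3, -4)), 524)) = 1/(-62647 + (-5 + 524)) = 1/(-62647 + 519) = 1/(-62128) = -1/62128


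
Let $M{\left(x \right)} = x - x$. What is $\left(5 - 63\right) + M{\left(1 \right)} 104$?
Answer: $-58$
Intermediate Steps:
$M{\left(x \right)} = 0$
$\left(5 - 63\right) + M{\left(1 \right)} 104 = \left(5 - 63\right) + 0 \cdot 104 = \left(5 - 63\right) + 0 = -58 + 0 = -58$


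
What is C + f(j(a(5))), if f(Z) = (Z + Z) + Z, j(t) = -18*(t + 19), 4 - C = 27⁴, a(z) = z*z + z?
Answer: -534083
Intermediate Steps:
a(z) = z + z² (a(z) = z² + z = z + z²)
C = -531437 (C = 4 - 1*27⁴ = 4 - 1*531441 = 4 - 531441 = -531437)
j(t) = -342 - 18*t (j(t) = -18*(19 + t) = -342 - 18*t)
f(Z) = 3*Z (f(Z) = 2*Z + Z = 3*Z)
C + f(j(a(5))) = -531437 + 3*(-342 - 90*(1 + 5)) = -531437 + 3*(-342 - 90*6) = -531437 + 3*(-342 - 18*30) = -531437 + 3*(-342 - 540) = -531437 + 3*(-882) = -531437 - 2646 = -534083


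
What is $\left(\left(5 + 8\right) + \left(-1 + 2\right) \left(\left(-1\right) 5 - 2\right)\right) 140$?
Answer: $840$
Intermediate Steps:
$\left(\left(5 + 8\right) + \left(-1 + 2\right) \left(\left(-1\right) 5 - 2\right)\right) 140 = \left(13 + 1 \left(-5 - 2\right)\right) 140 = \left(13 + 1 \left(-7\right)\right) 140 = \left(13 - 7\right) 140 = 6 \cdot 140 = 840$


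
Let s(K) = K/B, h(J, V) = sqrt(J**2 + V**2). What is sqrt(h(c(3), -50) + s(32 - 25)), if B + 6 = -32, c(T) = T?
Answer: sqrt(-266 + 1444*sqrt(2509))/38 ≈ 7.0644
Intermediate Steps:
B = -38 (B = -6 - 32 = -38)
s(K) = -K/38 (s(K) = K/(-38) = K*(-1/38) = -K/38)
sqrt(h(c(3), -50) + s(32 - 25)) = sqrt(sqrt(3**2 + (-50)**2) - (32 - 25)/38) = sqrt(sqrt(9 + 2500) - 1/38*7) = sqrt(sqrt(2509) - 7/38) = sqrt(-7/38 + sqrt(2509))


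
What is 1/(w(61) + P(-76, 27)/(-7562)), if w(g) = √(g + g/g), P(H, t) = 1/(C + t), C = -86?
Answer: -446158/12341531579767 + 199056960964*√62/12341531579767 ≈ 0.12700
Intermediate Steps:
P(H, t) = 1/(-86 + t)
w(g) = √(1 + g) (w(g) = √(g + 1) = √(1 + g))
1/(w(61) + P(-76, 27)/(-7562)) = 1/(√(1 + 61) + 1/((-86 + 27)*(-7562))) = 1/(√62 - 1/7562/(-59)) = 1/(√62 - 1/59*(-1/7562)) = 1/(√62 + 1/446158) = 1/(1/446158 + √62)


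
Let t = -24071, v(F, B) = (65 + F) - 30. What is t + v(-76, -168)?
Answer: -24112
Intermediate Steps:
v(F, B) = 35 + F
t + v(-76, -168) = -24071 + (35 - 76) = -24071 - 41 = -24112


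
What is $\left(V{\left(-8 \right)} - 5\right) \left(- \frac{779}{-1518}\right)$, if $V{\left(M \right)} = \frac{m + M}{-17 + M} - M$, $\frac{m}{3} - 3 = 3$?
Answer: $\frac{10127}{7590} \approx 1.3343$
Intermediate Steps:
$m = 18$ ($m = 9 + 3 \cdot 3 = 9 + 9 = 18$)
$V{\left(M \right)} = - M + \frac{18 + M}{-17 + M}$ ($V{\left(M \right)} = \frac{18 + M}{-17 + M} - M = - M + \frac{18 + M}{-17 + M}$)
$\left(V{\left(-8 \right)} - 5\right) \left(- \frac{779}{-1518}\right) = \left(\frac{18 - \left(-8\right)^{2} + 18 \left(-8\right)}{-17 - 8} - 5\right) \left(- \frac{779}{-1518}\right) = \left(\frac{18 - 64 - 144}{-25} - 5\right) \left(\left(-779\right) \left(- \frac{1}{1518}\right)\right) = \left(- \frac{18 - 64 - 144}{25} - 5\right) \frac{779}{1518} = \left(\left(- \frac{1}{25}\right) \left(-190\right) - 5\right) \frac{779}{1518} = \left(\frac{38}{5} - 5\right) \frac{779}{1518} = \frac{13}{5} \cdot \frac{779}{1518} = \frac{10127}{7590}$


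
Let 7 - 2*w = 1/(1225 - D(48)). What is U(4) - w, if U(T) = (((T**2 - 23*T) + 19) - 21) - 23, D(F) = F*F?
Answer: -112756/1079 ≈ -104.50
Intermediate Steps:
D(F) = F**2
w = 3777/1079 (w = 7/2 - 1/(2*(1225 - 1*48**2)) = 7/2 - 1/(2*(1225 - 1*2304)) = 7/2 - 1/(2*(1225 - 2304)) = 7/2 - 1/2/(-1079) = 7/2 - 1/2*(-1/1079) = 7/2 + 1/2158 = 3777/1079 ≈ 3.5005)
U(T) = -25 + T**2 - 23*T (U(T) = ((19 + T**2 - 23*T) - 21) - 23 = (-2 + T**2 - 23*T) - 23 = -25 + T**2 - 23*T)
U(4) - w = (-25 + 4**2 - 23*4) - 1*3777/1079 = (-25 + 16 - 92) - 3777/1079 = -101 - 3777/1079 = -112756/1079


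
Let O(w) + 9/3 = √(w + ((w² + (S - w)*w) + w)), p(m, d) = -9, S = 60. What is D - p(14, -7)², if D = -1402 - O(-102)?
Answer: -1480 - 2*I*√1581 ≈ -1480.0 - 79.524*I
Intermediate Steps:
O(w) = -3 + √(w² + 2*w + w*(60 - w)) (O(w) = -3 + √(w + ((w² + (60 - w)*w) + w)) = -3 + √(w + ((w² + w*(60 - w)) + w)) = -3 + √(w + (w + w² + w*(60 - w))) = -3 + √(w² + 2*w + w*(60 - w)))
D = -1399 - 2*I*√1581 (D = -1402 - (-3 + √62*√(-102)) = -1402 - (-3 + √62*(I*√102)) = -1402 - (-3 + 2*I*√1581) = -1402 + (3 - 2*I*√1581) = -1399 - 2*I*√1581 ≈ -1399.0 - 79.524*I)
D - p(14, -7)² = (-1399 - 2*I*√1581) - 1*(-9)² = (-1399 - 2*I*√1581) - 1*81 = (-1399 - 2*I*√1581) - 81 = -1480 - 2*I*√1581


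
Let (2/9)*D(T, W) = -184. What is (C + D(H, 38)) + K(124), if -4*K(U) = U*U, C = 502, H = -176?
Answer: -4170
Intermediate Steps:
D(T, W) = -828 (D(T, W) = (9/2)*(-184) = -828)
K(U) = -U²/4 (K(U) = -U*U/4 = -U²/4)
(C + D(H, 38)) + K(124) = (502 - 828) - ¼*124² = -326 - ¼*15376 = -326 - 3844 = -4170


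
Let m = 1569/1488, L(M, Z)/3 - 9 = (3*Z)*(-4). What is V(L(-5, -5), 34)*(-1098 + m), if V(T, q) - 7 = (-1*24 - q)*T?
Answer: 6528475915/496 ≈ 1.3162e+7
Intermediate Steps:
L(M, Z) = 27 - 36*Z (L(M, Z) = 27 + 3*((3*Z)*(-4)) = 27 + 3*(-12*Z) = 27 - 36*Z)
V(T, q) = 7 + T*(-24 - q) (V(T, q) = 7 + (-1*24 - q)*T = 7 + (-24 - q)*T = 7 + T*(-24 - q))
m = 523/496 (m = 1569*(1/1488) = 523/496 ≈ 1.0544)
V(L(-5, -5), 34)*(-1098 + m) = (7 - 24*(27 - 36*(-5)) - 1*(27 - 36*(-5))*34)*(-1098 + 523/496) = (7 - 24*(27 + 180) - 1*(27 + 180)*34)*(-544085/496) = (7 - 24*207 - 1*207*34)*(-544085/496) = (7 - 4968 - 7038)*(-544085/496) = -11999*(-544085/496) = 6528475915/496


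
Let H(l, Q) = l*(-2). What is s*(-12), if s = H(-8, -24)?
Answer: -192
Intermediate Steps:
H(l, Q) = -2*l
s = 16 (s = -2*(-8) = 16)
s*(-12) = 16*(-12) = -192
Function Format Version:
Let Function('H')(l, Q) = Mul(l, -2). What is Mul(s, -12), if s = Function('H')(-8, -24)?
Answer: -192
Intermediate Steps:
Function('H')(l, Q) = Mul(-2, l)
s = 16 (s = Mul(-2, -8) = 16)
Mul(s, -12) = Mul(16, -12) = -192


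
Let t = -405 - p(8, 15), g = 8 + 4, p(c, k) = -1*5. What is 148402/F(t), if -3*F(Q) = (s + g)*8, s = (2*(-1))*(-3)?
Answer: -74201/24 ≈ -3091.7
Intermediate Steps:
p(c, k) = -5
g = 12
s = 6 (s = -2*(-3) = 6)
t = -400 (t = -405 - 1*(-5) = -405 + 5 = -400)
F(Q) = -48 (F(Q) = -(6 + 12)*8/3 = -6*8 = -1/3*144 = -48)
148402/F(t) = 148402/(-48) = 148402*(-1/48) = -74201/24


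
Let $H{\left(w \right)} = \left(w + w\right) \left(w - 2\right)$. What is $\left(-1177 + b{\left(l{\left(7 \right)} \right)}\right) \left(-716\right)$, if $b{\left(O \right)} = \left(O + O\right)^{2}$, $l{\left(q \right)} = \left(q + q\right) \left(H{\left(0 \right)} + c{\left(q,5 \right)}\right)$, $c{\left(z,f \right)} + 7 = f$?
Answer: $-1402644$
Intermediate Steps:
$H{\left(w \right)} = 2 w \left(-2 + w\right)$
$c{\left(z,f \right)} = -7 + f$
$l{\left(q \right)} = - 4 q$ ($l{\left(q \right)} = \left(q + q\right) \left(2 \cdot 0 \left(-2 + 0\right) + \left(-7 + 5\right)\right) = 2 q \left(2 \cdot 0 \left(-2\right) - 2\right) = 2 q \left(0 - 2\right) = 2 q \left(-2\right) = - 4 q$)
$b{\left(O \right)} = 4 O^{2}$ ($b{\left(O \right)} = \left(2 O\right)^{2} = 4 O^{2}$)
$\left(-1177 + b{\left(l{\left(7 \right)} \right)}\right) \left(-716\right) = \left(-1177 + 4 \left(\left(-4\right) 7\right)^{2}\right) \left(-716\right) = \left(-1177 + 4 \left(-28\right)^{2}\right) \left(-716\right) = \left(-1177 + 4 \cdot 784\right) \left(-716\right) = \left(-1177 + 3136\right) \left(-716\right) = 1959 \left(-716\right) = -1402644$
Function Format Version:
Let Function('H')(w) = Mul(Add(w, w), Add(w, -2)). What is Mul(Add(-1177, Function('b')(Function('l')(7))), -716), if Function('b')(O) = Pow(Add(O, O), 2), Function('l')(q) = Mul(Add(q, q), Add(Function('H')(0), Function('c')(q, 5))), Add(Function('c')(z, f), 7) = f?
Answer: -1402644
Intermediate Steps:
Function('H')(w) = Mul(2, w, Add(-2, w)) (Function('H')(w) = Mul(Mul(2, w), Add(-2, w)) = Mul(2, w, Add(-2, w)))
Function('c')(z, f) = Add(-7, f)
Function('l')(q) = Mul(-4, q) (Function('l')(q) = Mul(Add(q, q), Add(Mul(2, 0, Add(-2, 0)), Add(-7, 5))) = Mul(Mul(2, q), Add(Mul(2, 0, -2), -2)) = Mul(Mul(2, q), Add(0, -2)) = Mul(Mul(2, q), -2) = Mul(-4, q))
Function('b')(O) = Mul(4, Pow(O, 2)) (Function('b')(O) = Pow(Mul(2, O), 2) = Mul(4, Pow(O, 2)))
Mul(Add(-1177, Function('b')(Function('l')(7))), -716) = Mul(Add(-1177, Mul(4, Pow(Mul(-4, 7), 2))), -716) = Mul(Add(-1177, Mul(4, Pow(-28, 2))), -716) = Mul(Add(-1177, Mul(4, 784)), -716) = Mul(Add(-1177, 3136), -716) = Mul(1959, -716) = -1402644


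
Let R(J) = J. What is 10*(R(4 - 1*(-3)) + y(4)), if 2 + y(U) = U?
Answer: 90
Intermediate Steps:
y(U) = -2 + U
10*(R(4 - 1*(-3)) + y(4)) = 10*((4 - 1*(-3)) + (-2 + 4)) = 10*((4 + 3) + 2) = 10*(7 + 2) = 10*9 = 90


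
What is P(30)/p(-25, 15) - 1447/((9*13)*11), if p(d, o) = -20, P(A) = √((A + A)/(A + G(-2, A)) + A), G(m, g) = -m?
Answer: -1447/1287 - √510/80 ≈ -1.4066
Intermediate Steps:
P(A) = √(A + 2*A/(2 + A)) (P(A) = √((A + A)/(A - 1*(-2)) + A) = √((2*A)/(A + 2) + A) = √((2*A)/(2 + A) + A) = √(2*A/(2 + A) + A) = √(A + 2*A/(2 + A)))
P(30)/p(-25, 15) - 1447/((9*13)*11) = √(30*(4 + 30)/(2 + 30))/(-20) - 1447/((9*13)*11) = √(30*34/32)*(-1/20) - 1447/(117*11) = √(30*(1/32)*34)*(-1/20) - 1447/1287 = √(255/8)*(-1/20) - 1447*1/1287 = (√510/4)*(-1/20) - 1447/1287 = -√510/80 - 1447/1287 = -1447/1287 - √510/80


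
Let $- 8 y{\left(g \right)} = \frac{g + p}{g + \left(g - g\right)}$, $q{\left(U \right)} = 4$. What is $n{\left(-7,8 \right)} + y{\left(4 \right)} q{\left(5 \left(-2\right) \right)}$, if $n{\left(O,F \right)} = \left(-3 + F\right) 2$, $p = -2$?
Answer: $\frac{39}{4} \approx 9.75$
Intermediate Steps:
$n{\left(O,F \right)} = -6 + 2 F$
$y{\left(g \right)} = - \frac{-2 + g}{8 g}$ ($y{\left(g \right)} = - \frac{\left(g - 2\right) \frac{1}{g + \left(g - g\right)}}{8} = - \frac{\left(-2 + g\right) \frac{1}{g + 0}}{8} = - \frac{\left(-2 + g\right) \frac{1}{g}}{8} = - \frac{\frac{1}{g} \left(-2 + g\right)}{8} = - \frac{-2 + g}{8 g}$)
$n{\left(-7,8 \right)} + y{\left(4 \right)} q{\left(5 \left(-2\right) \right)} = \left(-6 + 2 \cdot 8\right) + \frac{2 - 4}{8 \cdot 4} \cdot 4 = \left(-6 + 16\right) + \frac{1}{8} \cdot \frac{1}{4} \left(2 - 4\right) 4 = 10 + \frac{1}{8} \cdot \frac{1}{4} \left(-2\right) 4 = 10 - \frac{1}{4} = \frac{39}{4}$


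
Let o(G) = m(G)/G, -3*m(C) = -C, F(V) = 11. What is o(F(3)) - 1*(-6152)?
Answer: 18457/3 ≈ 6152.3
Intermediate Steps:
m(C) = C/3 (m(C) = -(-1)*C/3 = C/3)
o(G) = ⅓ (o(G) = (G/3)/G = ⅓)
o(F(3)) - 1*(-6152) = ⅓ - 1*(-6152) = ⅓ + 6152 = 18457/3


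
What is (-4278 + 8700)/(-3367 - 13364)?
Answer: -134/507 ≈ -0.26430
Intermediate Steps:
(-4278 + 8700)/(-3367 - 13364) = 4422/(-16731) = 4422*(-1/16731) = -134/507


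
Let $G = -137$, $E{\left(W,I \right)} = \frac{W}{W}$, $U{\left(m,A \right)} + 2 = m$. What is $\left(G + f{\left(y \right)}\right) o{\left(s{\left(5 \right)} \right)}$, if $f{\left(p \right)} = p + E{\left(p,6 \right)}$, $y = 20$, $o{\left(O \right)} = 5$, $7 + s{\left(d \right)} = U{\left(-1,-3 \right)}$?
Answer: $-580$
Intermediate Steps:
$U{\left(m,A \right)} = -2 + m$
$s{\left(d \right)} = -10$ ($s{\left(d \right)} = -7 - 3 = -10$)
$E{\left(W,I \right)} = 1$
$f{\left(p \right)} = 1 + p$ ($f{\left(p \right)} = p + 1 = 1 + p$)
$\left(G + f{\left(y \right)}\right) o{\left(s{\left(5 \right)} \right)} = \left(-137 + \left(1 + 20\right)\right) 5 = \left(-137 + 21\right) 5 = \left(-116\right) 5 = -580$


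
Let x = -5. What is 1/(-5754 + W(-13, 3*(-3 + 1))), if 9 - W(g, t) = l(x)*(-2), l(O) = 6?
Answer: -1/5733 ≈ -0.00017443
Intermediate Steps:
W(g, t) = 21 (W(g, t) = 9 - 6*(-2) = 9 - 1*(-12) = 9 + 12 = 21)
1/(-5754 + W(-13, 3*(-3 + 1))) = 1/(-5754 + 21) = 1/(-5733) = -1/5733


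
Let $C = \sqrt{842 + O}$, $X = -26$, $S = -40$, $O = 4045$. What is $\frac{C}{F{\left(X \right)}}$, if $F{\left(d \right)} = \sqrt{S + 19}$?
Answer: $- \frac{3 i \sqrt{1267}}{7} \approx - 15.255 i$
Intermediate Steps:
$F{\left(d \right)} = i \sqrt{21}$ ($F{\left(d \right)} = \sqrt{-40 + 19} = \sqrt{-21} = i \sqrt{21}$)
$C = 3 \sqrt{543}$ ($C = \sqrt{842 + 4045} = \sqrt{4887} = 3 \sqrt{543} \approx 69.907$)
$\frac{C}{F{\left(X \right)}} = \frac{3 \sqrt{543}}{i \sqrt{21}} = 3 \sqrt{543} \left(- \frac{i \sqrt{21}}{21}\right) = - \frac{3 i \sqrt{1267}}{7}$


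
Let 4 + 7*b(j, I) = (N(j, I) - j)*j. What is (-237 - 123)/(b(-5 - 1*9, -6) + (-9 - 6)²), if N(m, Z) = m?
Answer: -2520/1571 ≈ -1.6041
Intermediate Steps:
b(j, I) = -4/7 (b(j, I) = -4/7 + ((j - j)*j)/7 = -4/7 + (0*j)/7 = -4/7 + (⅐)*0 = -4/7 + 0 = -4/7)
(-237 - 123)/(b(-5 - 1*9, -6) + (-9 - 6)²) = (-237 - 123)/(-4/7 + (-9 - 6)²) = -360/(-4/7 + (-15)²) = -360/(-4/7 + 225) = -360/1571/7 = -360*7/1571 = -2520/1571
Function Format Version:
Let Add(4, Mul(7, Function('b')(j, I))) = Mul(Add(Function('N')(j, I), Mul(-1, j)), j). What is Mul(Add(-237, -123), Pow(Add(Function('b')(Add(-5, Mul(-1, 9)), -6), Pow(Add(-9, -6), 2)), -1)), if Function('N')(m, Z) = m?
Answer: Rational(-2520, 1571) ≈ -1.6041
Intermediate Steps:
Function('b')(j, I) = Rational(-4, 7) (Function('b')(j, I) = Add(Rational(-4, 7), Mul(Rational(1, 7), Mul(Add(j, Mul(-1, j)), j))) = Add(Rational(-4, 7), Mul(Rational(1, 7), Mul(0, j))) = Add(Rational(-4, 7), Mul(Rational(1, 7), 0)) = Add(Rational(-4, 7), 0) = Rational(-4, 7))
Mul(Add(-237, -123), Pow(Add(Function('b')(Add(-5, Mul(-1, 9)), -6), Pow(Add(-9, -6), 2)), -1)) = Mul(Add(-237, -123), Pow(Add(Rational(-4, 7), Pow(Add(-9, -6), 2)), -1)) = Mul(-360, Pow(Add(Rational(-4, 7), Pow(-15, 2)), -1)) = Mul(-360, Pow(Add(Rational(-4, 7), 225), -1)) = Mul(-360, Pow(Rational(1571, 7), -1)) = Mul(-360, Rational(7, 1571)) = Rational(-2520, 1571)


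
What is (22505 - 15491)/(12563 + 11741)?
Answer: 501/1736 ≈ 0.28859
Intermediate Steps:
(22505 - 15491)/(12563 + 11741) = 7014/24304 = 7014*(1/24304) = 501/1736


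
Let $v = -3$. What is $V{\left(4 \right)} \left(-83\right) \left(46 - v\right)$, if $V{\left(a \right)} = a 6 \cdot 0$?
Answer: $0$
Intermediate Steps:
$V{\left(a \right)} = 0$ ($V{\left(a \right)} = 6 a 0 = 0$)
$V{\left(4 \right)} \left(-83\right) \left(46 - v\right) = 0 \left(-83\right) \left(46 - -3\right) = 0 \left(46 + 3\right) = 0 \cdot 49 = 0$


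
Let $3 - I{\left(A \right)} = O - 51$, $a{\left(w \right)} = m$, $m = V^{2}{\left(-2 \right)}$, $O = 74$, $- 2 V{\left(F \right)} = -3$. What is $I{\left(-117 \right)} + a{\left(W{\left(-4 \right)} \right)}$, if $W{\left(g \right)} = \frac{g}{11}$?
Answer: $- \frac{71}{4} \approx -17.75$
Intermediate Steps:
$W{\left(g \right)} = \frac{g}{11}$ ($W{\left(g \right)} = g \frac{1}{11} = \frac{g}{11}$)
$V{\left(F \right)} = \frac{3}{2}$ ($V{\left(F \right)} = \left(- \frac{1}{2}\right) \left(-3\right) = \frac{3}{2}$)
$m = \frac{9}{4}$ ($m = \left(\frac{3}{2}\right)^{2} = \frac{9}{4} \approx 2.25$)
$a{\left(w \right)} = \frac{9}{4}$
$I{\left(A \right)} = -20$ ($I{\left(A \right)} = 3 - \left(74 - 51\right) = 3 - 23 = -20$)
$I{\left(-117 \right)} + a{\left(W{\left(-4 \right)} \right)} = -20 + \frac{9}{4} = - \frac{71}{4}$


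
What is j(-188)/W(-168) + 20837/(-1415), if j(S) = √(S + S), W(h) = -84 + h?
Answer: -20837/1415 - I*√94/126 ≈ -14.726 - 0.076947*I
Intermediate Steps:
j(S) = √2*√S (j(S) = √(2*S) = √2*√S)
j(-188)/W(-168) + 20837/(-1415) = (√2*√(-188))/(-84 - 168) + 20837/(-1415) = (√2*(2*I*√47))/(-252) + 20837*(-1/1415) = (2*I*√94)*(-1/252) - 20837/1415 = -I*√94/126 - 20837/1415 = -20837/1415 - I*√94/126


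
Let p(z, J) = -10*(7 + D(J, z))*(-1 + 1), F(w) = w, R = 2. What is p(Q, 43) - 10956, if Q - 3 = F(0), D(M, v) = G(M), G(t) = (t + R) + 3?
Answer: -10956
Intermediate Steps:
G(t) = 5 + t (G(t) = (t + 2) + 3 = (2 + t) + 3 = 5 + t)
D(M, v) = 5 + M
Q = 3 (Q = 3 + 0 = 3)
p(z, J) = 0 (p(z, J) = -10*(7 + (5 + J))*(-1 + 1) = -10*(12 + J)*0 = -10*0 = 0)
p(Q, 43) - 10956 = 0 - 10956 = -10956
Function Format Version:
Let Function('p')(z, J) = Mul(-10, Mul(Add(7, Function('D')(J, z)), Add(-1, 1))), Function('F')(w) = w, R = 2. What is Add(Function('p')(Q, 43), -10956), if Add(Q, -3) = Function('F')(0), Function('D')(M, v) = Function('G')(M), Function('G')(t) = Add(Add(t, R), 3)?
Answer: -10956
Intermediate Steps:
Function('G')(t) = Add(5, t) (Function('G')(t) = Add(Add(t, 2), 3) = Add(Add(2, t), 3) = Add(5, t))
Function('D')(M, v) = Add(5, M)
Q = 3 (Q = Add(3, 0) = 3)
Function('p')(z, J) = 0 (Function('p')(z, J) = Mul(-10, Mul(Add(7, Add(5, J)), Add(-1, 1))) = Mul(-10, Mul(Add(12, J), 0)) = Mul(-10, 0) = 0)
Add(Function('p')(Q, 43), -10956) = Add(0, -10956) = -10956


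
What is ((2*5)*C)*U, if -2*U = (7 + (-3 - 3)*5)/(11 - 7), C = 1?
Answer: 115/4 ≈ 28.750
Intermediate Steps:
U = 23/8 (U = -(7 + (-3 - 3)*5)/(2*(11 - 7)) = -(7 - 6*5)/(2*4) = -(7 - 30)/(2*4) = -(-23)/(2*4) = -1/2*(-23/4) = 23/8 ≈ 2.8750)
((2*5)*C)*U = ((2*5)*1)*(23/8) = (10*1)*(23/8) = 10*(23/8) = 115/4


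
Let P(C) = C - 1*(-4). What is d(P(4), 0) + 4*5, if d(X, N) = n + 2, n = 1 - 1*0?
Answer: 23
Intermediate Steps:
n = 1 (n = 1 + 0 = 1)
P(C) = 4 + C (P(C) = C + 4 = 4 + C)
d(X, N) = 3 (d(X, N) = 1 + 2 = 3)
d(P(4), 0) + 4*5 = 3 + 4*5 = 3 + 20 = 23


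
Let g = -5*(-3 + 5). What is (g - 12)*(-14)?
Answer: 308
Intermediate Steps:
g = -10 (g = -5*2 = -10)
(g - 12)*(-14) = (-10 - 12)*(-14) = -22*(-14) = 308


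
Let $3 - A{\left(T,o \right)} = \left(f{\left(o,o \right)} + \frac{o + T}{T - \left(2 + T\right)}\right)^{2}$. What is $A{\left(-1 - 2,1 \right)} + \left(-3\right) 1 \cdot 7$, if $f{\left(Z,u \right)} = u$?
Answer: $-22$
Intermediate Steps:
$A{\left(T,o \right)} = 3 - \left(\frac{o}{2} - \frac{T}{2}\right)^{2}$ ($A{\left(T,o \right)} = 3 - \left(o + \frac{o + T}{T - \left(2 + T\right)}\right)^{2} = 3 - \left(o + \frac{T + o}{-2}\right)^{2} = 3 - \left(o + \left(T + o\right) \left(- \frac{1}{2}\right)\right)^{2} = 3 - \left(o - \left(\frac{T}{2} + \frac{o}{2}\right)\right)^{2} = 3 - \left(\frac{o}{2} - \frac{T}{2}\right)^{2}$)
$A{\left(-1 - 2,1 \right)} + \left(-3\right) 1 \cdot 7 = \left(3 - \frac{\left(\left(-1 - 2\right) - 1\right)^{2}}{4}\right) + \left(-3\right) 1 \cdot 7 = \left(3 - \frac{\left(\left(-1 - 2\right) - 1\right)^{2}}{4}\right) - 21 = \left(3 - \frac{\left(-3 - 1\right)^{2}}{4}\right) - 21 = \left(3 - \frac{\left(-4\right)^{2}}{4}\right) - 21 = \left(3 - 4\right) - 21 = -1 - 21 = -22$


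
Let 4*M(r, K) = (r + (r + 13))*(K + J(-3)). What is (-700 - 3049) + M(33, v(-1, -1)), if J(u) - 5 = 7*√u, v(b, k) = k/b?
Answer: -7261/2 + 553*I*√3/4 ≈ -3630.5 + 239.46*I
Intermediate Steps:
J(u) = 5 + 7*√u
M(r, K) = (13 + 2*r)*(5 + K + 7*I*√3)/4 (M(r, K) = ((r + (r + 13))*(K + (5 + 7*√(-3))))/4 = ((r + (13 + r))*(K + (5 + 7*(I*√3))))/4 = ((13 + 2*r)*(K + (5 + 7*I*√3)))/4 = ((13 + 2*r)*(5 + K + 7*I*√3))/4 = (13 + 2*r)*(5 + K + 7*I*√3)/4)
(-700 - 3049) + M(33, v(-1, -1)) = (-700 - 3049) + (65/4 + 13*(-1/(-1))/4 + (½)*(-1/(-1))*33 + (½)*33*(5 + 7*I*√3) + 91*I*√3/4) = -3749 + (65/4 + 13*(-1*(-1))/4 + (½)*(-1*(-1))*33 + (165/2 + 231*I*√3/2) + 91*I*√3/4) = -3749 + (65/4 + (13/4)*1 + (½)*1*33 + (165/2 + 231*I*√3/2) + 91*I*√3/4) = -3749 + (65/4 + 13/4 + 33/2 + (165/2 + 231*I*√3/2) + 91*I*√3/4) = -3749 + (237/2 + 553*I*√3/4) = -7261/2 + 553*I*√3/4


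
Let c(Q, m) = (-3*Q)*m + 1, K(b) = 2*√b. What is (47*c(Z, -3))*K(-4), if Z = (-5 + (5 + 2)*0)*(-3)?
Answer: 25568*I ≈ 25568.0*I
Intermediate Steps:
Z = 15 (Z = (-5 + 7*0)*(-3) = (-5 + 0)*(-3) = -5*(-3) = 15)
c(Q, m) = 1 - 3*Q*m (c(Q, m) = -3*Q*m + 1 = 1 - 3*Q*m)
(47*c(Z, -3))*K(-4) = (47*(1 - 3*15*(-3)))*(2*√(-4)) = (47*(1 + 135))*(2*(2*I)) = (47*136)*(4*I) = 6392*(4*I) = 25568*I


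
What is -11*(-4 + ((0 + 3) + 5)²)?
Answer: -660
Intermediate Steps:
-11*(-4 + ((0 + 3) + 5)²) = -11*(-4 + (3 + 5)²) = -11*(-4 + 8²) = -11*(-4 + 64) = -11*60 = -660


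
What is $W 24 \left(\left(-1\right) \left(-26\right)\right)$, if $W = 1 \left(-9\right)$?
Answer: $-5616$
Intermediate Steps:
$W = -9$
$W 24 \left(\left(-1\right) \left(-26\right)\right) = \left(-9\right) 24 \left(\left(-1\right) \left(-26\right)\right) = \left(-216\right) 26 = -5616$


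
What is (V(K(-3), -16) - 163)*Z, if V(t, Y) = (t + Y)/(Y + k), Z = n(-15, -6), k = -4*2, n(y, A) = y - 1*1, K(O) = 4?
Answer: 2600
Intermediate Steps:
n(y, A) = -1 + y (n(y, A) = y - 1 = -1 + y)
k = -8
Z = -16 (Z = -1 - 15 = -16)
V(t, Y) = (Y + t)/(-8 + Y) (V(t, Y) = (t + Y)/(Y - 8) = (Y + t)/(-8 + Y))
(V(K(-3), -16) - 163)*Z = ((-16 + 4)/(-8 - 16) - 163)*(-16) = (-12/(-24) - 163)*(-16) = (-1/24*(-12) - 163)*(-16) = (½ - 163)*(-16) = -325/2*(-16) = 2600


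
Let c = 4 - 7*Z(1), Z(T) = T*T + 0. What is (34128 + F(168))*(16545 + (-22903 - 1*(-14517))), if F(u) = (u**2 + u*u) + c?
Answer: 738985107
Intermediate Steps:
Z(T) = T**2 (Z(T) = T**2 + 0 = T**2)
c = -3 (c = 4 - 7*1**2 = 4 - 7*1 = 4 - 7 = -3)
F(u) = -3 + 2*u**2 (F(u) = (u**2 + u*u) - 3 = (u**2 + u**2) - 3 = 2*u**2 - 3 = -3 + 2*u**2)
(34128 + F(168))*(16545 + (-22903 - 1*(-14517))) = (34128 + (-3 + 2*168**2))*(16545 + (-22903 - 1*(-14517))) = (34128 + (-3 + 2*28224))*(16545 + (-22903 + 14517)) = (34128 + (-3 + 56448))*(16545 - 8386) = (34128 + 56445)*8159 = 90573*8159 = 738985107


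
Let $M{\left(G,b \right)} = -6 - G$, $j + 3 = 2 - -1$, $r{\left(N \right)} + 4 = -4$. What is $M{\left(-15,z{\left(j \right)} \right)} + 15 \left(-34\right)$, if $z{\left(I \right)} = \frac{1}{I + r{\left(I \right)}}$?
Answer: $-501$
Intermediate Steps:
$r{\left(N \right)} = -8$ ($r{\left(N \right)} = -4 - 4 = -8$)
$j = 0$ ($j = -3 + \left(2 - -1\right) = -3 + \left(2 + 1\right) = -3 + 3 = 0$)
$z{\left(I \right)} = \frac{1}{-8 + I}$ ($z{\left(I \right)} = \frac{1}{I - 8} = \frac{1}{-8 + I}$)
$M{\left(-15,z{\left(j \right)} \right)} + 15 \left(-34\right) = \left(-6 - -15\right) + 15 \left(-34\right) = \left(-6 + 15\right) - 510 = 9 - 510 = -501$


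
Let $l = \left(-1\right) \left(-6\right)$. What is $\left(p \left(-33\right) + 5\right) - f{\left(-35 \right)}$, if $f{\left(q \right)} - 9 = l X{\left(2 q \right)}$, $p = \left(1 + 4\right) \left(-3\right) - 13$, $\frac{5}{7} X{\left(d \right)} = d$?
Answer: $1508$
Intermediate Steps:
$l = 6$
$X{\left(d \right)} = \frac{7 d}{5}$
$p = -28$ ($p = 5 \left(-3\right) - 13 = -15 - 13 = -28$)
$f{\left(q \right)} = 9 + \frac{84 q}{5}$ ($f{\left(q \right)} = 9 + 6 \frac{7 \cdot 2 q}{5} = 9 + 6 \frac{14 q}{5} = 9 + \frac{84 q}{5}$)
$\left(p \left(-33\right) + 5\right) - f{\left(-35 \right)} = \left(\left(-28\right) \left(-33\right) + 5\right) - \left(9 + \frac{84}{5} \left(-35\right)\right) = \left(924 + 5\right) - \left(9 - 588\right) = 929 - -579 = 929 + 579 = 1508$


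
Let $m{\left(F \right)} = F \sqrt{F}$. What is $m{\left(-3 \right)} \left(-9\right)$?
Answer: $27 i \sqrt{3} \approx 46.765 i$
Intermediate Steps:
$m{\left(F \right)} = F^{\frac{3}{2}}$
$m{\left(-3 \right)} \left(-9\right) = \left(-3\right)^{\frac{3}{2}} \left(-9\right) = - 3 i \sqrt{3} \left(-9\right) = 27 i \sqrt{3}$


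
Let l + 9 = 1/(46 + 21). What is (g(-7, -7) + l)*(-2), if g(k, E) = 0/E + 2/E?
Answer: 8696/469 ≈ 18.542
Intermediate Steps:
l = -602/67 (l = -9 + 1/(46 + 21) = -9 + 1/67 = -602/67 ≈ -8.9851)
g(k, E) = 2/E (g(k, E) = 0 + 2/E = 2/E)
(g(-7, -7) + l)*(-2) = (2/(-7) - 602/67)*(-2) = (2*(-⅐) - 602/67)*(-2) = (-2/7 - 602/67)*(-2) = -4348/469*(-2) = 8696/469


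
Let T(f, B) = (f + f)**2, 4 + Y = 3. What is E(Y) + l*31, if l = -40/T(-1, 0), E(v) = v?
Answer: -311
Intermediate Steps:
Y = -1 (Y = -4 + 3 = -1)
T(f, B) = 4*f**2 (T(f, B) = (2*f)**2 = 4*f**2)
l = -10 (l = -40/(4*(-1)**2) = -40/(4*1) = -40/4 = -40*1/4 = -10)
E(Y) + l*31 = -1 - 10*31 = -1 - 310 = -311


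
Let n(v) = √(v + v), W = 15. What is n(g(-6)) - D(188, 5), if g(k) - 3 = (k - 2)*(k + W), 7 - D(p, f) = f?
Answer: -2 + I*√138 ≈ -2.0 + 11.747*I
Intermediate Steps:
D(p, f) = 7 - f
g(k) = 3 + (-2 + k)*(15 + k) (g(k) = 3 + (k - 2)*(k + 15) = 3 + (-2 + k)*(15 + k))
n(v) = √2*√v (n(v) = √(2*v) = √2*√v)
n(g(-6)) - D(188, 5) = √2*√(-27 + (-6)² + 13*(-6)) - (7 - 1*5) = √2*√(-27 + 36 - 78) - (7 - 5) = √2*√(-69) - 1*2 = √2*(I*√69) - 2 = I*√138 - 2 = -2 + I*√138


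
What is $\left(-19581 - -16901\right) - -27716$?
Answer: $25036$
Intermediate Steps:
$\left(-19581 - -16901\right) - -27716 = \left(-19581 + 16901\right) + 27716 = -2680 + 27716 = 25036$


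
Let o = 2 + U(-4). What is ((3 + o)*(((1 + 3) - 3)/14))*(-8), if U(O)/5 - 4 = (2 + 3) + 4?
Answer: -40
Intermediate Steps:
U(O) = 65 (U(O) = 20 + 5*((2 + 3) + 4) = 20 + 5*(5 + 4) = 20 + 5*9 = 20 + 45 = 65)
o = 67 (o = 2 + 65 = 67)
((3 + o)*(((1 + 3) - 3)/14))*(-8) = ((3 + 67)*(((1 + 3) - 3)/14))*(-8) = (70*((4 - 3)*(1/14)))*(-8) = (70*(1*(1/14)))*(-8) = (70*(1/14))*(-8) = 5*(-8) = -40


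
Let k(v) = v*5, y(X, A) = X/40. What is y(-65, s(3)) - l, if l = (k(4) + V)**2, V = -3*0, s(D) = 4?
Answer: -3213/8 ≈ -401.63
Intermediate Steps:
y(X, A) = X/40 (y(X, A) = X*(1/40) = X/40)
k(v) = 5*v
V = 0
l = 400 (l = (5*4 + 0)**2 = (20 + 0)**2 = 20**2 = 400)
y(-65, s(3)) - l = (1/40)*(-65) - 1*400 = -13/8 - 400 = -3213/8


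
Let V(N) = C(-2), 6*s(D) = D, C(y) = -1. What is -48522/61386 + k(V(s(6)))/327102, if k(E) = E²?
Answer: -2645263643/3346580562 ≈ -0.79044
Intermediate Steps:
s(D) = D/6
V(N) = -1
-48522/61386 + k(V(s(6)))/327102 = -48522/61386 + (-1)²/327102 = -48522*1/61386 + 1*(1/327102) = -8087/10231 + 1/327102 = -2645263643/3346580562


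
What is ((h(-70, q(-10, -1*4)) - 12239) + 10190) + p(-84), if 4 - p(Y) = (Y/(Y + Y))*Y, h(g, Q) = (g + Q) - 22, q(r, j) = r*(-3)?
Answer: -2065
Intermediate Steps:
q(r, j) = -3*r
h(g, Q) = -22 + Q + g (h(g, Q) = (Q + g) - 22 = -22 + Q + g)
p(Y) = 4 - Y/2 (p(Y) = 4 - Y/(Y + Y)*Y = 4 - Y/((2*Y))*Y = 4 - (1/(2*Y))*Y*Y = 4 - Y/2)
((h(-70, q(-10, -1*4)) - 12239) + 10190) + p(-84) = (((-22 - 3*(-10) - 70) - 12239) + 10190) + (4 - ½*(-84)) = (((-22 + 30 - 70) - 12239) + 10190) + (4 + 42) = ((-62 - 12239) + 10190) + 46 = (-12301 + 10190) + 46 = -2111 + 46 = -2065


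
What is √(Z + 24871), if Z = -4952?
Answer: √19919 ≈ 141.13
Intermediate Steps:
√(Z + 24871) = √(-4952 + 24871) = √19919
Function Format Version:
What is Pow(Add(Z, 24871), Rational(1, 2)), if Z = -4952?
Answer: Pow(19919, Rational(1, 2)) ≈ 141.13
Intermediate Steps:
Pow(Add(Z, 24871), Rational(1, 2)) = Pow(Add(-4952, 24871), Rational(1, 2)) = Pow(19919, Rational(1, 2))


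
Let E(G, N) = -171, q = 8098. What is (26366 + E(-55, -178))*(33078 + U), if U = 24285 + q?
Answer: 1714750895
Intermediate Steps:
U = 32383 (U = 24285 + 8098 = 32383)
(26366 + E(-55, -178))*(33078 + U) = (26366 - 171)*(33078 + 32383) = 26195*65461 = 1714750895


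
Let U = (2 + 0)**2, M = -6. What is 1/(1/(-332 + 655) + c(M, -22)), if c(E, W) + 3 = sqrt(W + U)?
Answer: -156332/1407473 - 312987*I*sqrt(2)/2814946 ≈ -0.11107 - 0.15724*I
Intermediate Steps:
U = 4 (U = 2**2 = 4)
c(E, W) = -3 + sqrt(4 + W) (c(E, W) = -3 + sqrt(W + 4) = -3 + sqrt(4 + W))
1/(1/(-332 + 655) + c(M, -22)) = 1/(1/(-332 + 655) + (-3 + sqrt(4 - 22))) = 1/(1/323 + (-3 + sqrt(-18))) = 1/(1/323 + (-3 + 3*I*sqrt(2))) = 1/(-968/323 + 3*I*sqrt(2))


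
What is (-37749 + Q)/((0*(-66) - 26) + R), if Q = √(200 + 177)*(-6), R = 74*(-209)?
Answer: 12583/5164 + √377/2582 ≈ 2.4442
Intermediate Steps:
R = -15466
Q = -6*√377 (Q = √377*(-6) = -6*√377 ≈ -116.50)
(-37749 + Q)/((0*(-66) - 26) + R) = (-37749 - 6*√377)/((0*(-66) - 26) - 15466) = (-37749 - 6*√377)/((0 - 26) - 15466) = (-37749 - 6*√377)/(-26 - 15466) = (-37749 - 6*√377)/(-15492) = (-37749 - 6*√377)*(-1/15492) = 12583/5164 + √377/2582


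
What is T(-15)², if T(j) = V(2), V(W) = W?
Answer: 4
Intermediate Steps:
T(j) = 2
T(-15)² = 2² = 4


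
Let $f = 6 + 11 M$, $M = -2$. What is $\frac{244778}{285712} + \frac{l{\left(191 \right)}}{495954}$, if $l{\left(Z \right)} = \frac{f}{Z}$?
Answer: $\frac{5796783354275}{6766175441592} \approx 0.85673$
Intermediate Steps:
$f = -16$ ($f = 6 + 11 \left(-2\right) = 6 - 22 = -16$)
$l{\left(Z \right)} = - \frac{16}{Z}$
$\frac{244778}{285712} + \frac{l{\left(191 \right)}}{495954} = \frac{244778}{285712} + \frac{\left(-16\right) \frac{1}{191}}{495954} = 244778 \cdot \frac{1}{285712} + \left(-16\right) \frac{1}{191} \cdot \frac{1}{495954} = \frac{122389}{142856} - \frac{8}{47363607} = \frac{5796783354275}{6766175441592}$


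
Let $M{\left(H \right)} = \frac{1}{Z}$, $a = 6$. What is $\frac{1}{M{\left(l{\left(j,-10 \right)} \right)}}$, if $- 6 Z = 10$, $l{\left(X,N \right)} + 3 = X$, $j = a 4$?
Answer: $- \frac{5}{3} \approx -1.6667$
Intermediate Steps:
$j = 24$ ($j = 6 \cdot 4 = 24$)
$l{\left(X,N \right)} = -3 + X$
$Z = - \frac{5}{3}$ ($Z = \left(- \frac{1}{6}\right) 10 = - \frac{5}{3} \approx -1.6667$)
$M{\left(H \right)} = - \frac{3}{5}$ ($M{\left(H \right)} = \frac{1}{- \frac{5}{3}} = - \frac{3}{5}$)
$\frac{1}{M{\left(l{\left(j,-10 \right)} \right)}} = \frac{1}{- \frac{3}{5}} = - \frac{5}{3}$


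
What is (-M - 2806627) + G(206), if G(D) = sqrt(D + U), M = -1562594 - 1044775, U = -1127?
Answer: -199258 + I*sqrt(921) ≈ -1.9926e+5 + 30.348*I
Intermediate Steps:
M = -2607369
G(D) = sqrt(-1127 + D) (G(D) = sqrt(D - 1127) = sqrt(-1127 + D))
(-M - 2806627) + G(206) = (-1*(-2607369) - 2806627) + sqrt(-1127 + 206) = (2607369 - 2806627) + sqrt(-921) = -199258 + I*sqrt(921)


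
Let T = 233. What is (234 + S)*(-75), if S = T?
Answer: -35025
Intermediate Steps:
S = 233
(234 + S)*(-75) = (234 + 233)*(-75) = 467*(-75) = -35025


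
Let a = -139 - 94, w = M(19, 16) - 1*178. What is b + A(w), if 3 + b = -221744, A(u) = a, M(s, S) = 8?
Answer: -221980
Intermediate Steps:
w = -170 (w = 8 - 1*178 = 8 - 178 = -170)
a = -233
A(u) = -233
b = -221747 (b = -3 - 221744 = -221747)
b + A(w) = -221747 - 233 = -221980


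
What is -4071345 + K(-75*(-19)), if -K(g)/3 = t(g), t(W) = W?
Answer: -4075620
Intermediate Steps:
K(g) = -3*g
-4071345 + K(-75*(-19)) = -4071345 - (-225)*(-19) = -4071345 - 3*1425 = -4071345 - 4275 = -4075620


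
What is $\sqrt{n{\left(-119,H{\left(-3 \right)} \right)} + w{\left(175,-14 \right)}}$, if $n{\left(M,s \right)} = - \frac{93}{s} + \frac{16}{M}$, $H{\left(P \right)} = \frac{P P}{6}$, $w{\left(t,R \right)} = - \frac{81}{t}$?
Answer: $\frac{i \sqrt{22161013}}{595} \approx 7.9118 i$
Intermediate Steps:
$H{\left(P \right)} = \frac{P^{2}}{6}$ ($H{\left(P \right)} = P^{2} \cdot \frac{1}{6} = \frac{P^{2}}{6}$)
$\sqrt{n{\left(-119,H{\left(-3 \right)} \right)} + w{\left(175,-14 \right)}} = \sqrt{\left(- \frac{93}{\frac{1}{6} \left(-3\right)^{2}} + \frac{16}{-119}\right) - \frac{81}{175}} = \sqrt{\left(- \frac{93}{\frac{1}{6} \cdot 9} + 16 \left(- \frac{1}{119}\right)\right) - \frac{81}{175}} = \sqrt{\left(- \frac{93}{\frac{3}{2}} - \frac{16}{119}\right) - \frac{81}{175}} = \sqrt{\left(\left(-93\right) \frac{2}{3} - \frac{16}{119}\right) - \frac{81}{175}} = \sqrt{\left(-62 - \frac{16}{119}\right) - \frac{81}{175}} = \sqrt{- \frac{7394}{119} - \frac{81}{175}} = \sqrt{- \frac{186227}{2975}} = \frac{i \sqrt{22161013}}{595}$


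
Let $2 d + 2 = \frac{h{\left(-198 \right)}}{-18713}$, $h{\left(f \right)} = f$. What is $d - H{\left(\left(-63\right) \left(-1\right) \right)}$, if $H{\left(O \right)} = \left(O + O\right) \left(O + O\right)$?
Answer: $- \frac{297106202}{18713} \approx -15877.0$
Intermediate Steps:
$H{\left(O \right)} = 4 O^{2}$ ($H{\left(O \right)} = 2 O 2 O = 4 O^{2}$)
$d = - \frac{18614}{18713}$ ($d = -1 + \frac{\left(-198\right) \frac{1}{-18713}}{2} = -1 + \frac{\left(-198\right) \left(- \frac{1}{18713}\right)}{2} = -1 + \frac{1}{2} \cdot \frac{198}{18713} = -1 + \frac{99}{18713} = - \frac{18614}{18713} \approx -0.99471$)
$d - H{\left(\left(-63\right) \left(-1\right) \right)} = - \frac{18614}{18713} - 4 \left(\left(-63\right) \left(-1\right)\right)^{2} = - \frac{18614}{18713} - 4 \cdot 63^{2} = - \frac{18614}{18713} - 4 \cdot 3969 = - \frac{18614}{18713} - 15876 = - \frac{297106202}{18713}$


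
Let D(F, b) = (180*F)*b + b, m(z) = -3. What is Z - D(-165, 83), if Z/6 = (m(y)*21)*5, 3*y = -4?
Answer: 2463127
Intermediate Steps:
y = -4/3 (y = (⅓)*(-4) = -4/3 ≈ -1.3333)
Z = -1890 (Z = 6*(-3*21*5) = 6*(-63*5) = 6*(-315) = -1890)
D(F, b) = b + 180*F*b (D(F, b) = 180*F*b + b = b + 180*F*b)
Z - D(-165, 83) = -1890 - 83*(1 + 180*(-165)) = -1890 - 83*(1 - 29700) = -1890 - 83*(-29699) = -1890 - 1*(-2465017) = -1890 + 2465017 = 2463127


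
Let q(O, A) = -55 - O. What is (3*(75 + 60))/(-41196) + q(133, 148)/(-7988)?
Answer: 375809/27422804 ≈ 0.013704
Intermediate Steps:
(3*(75 + 60))/(-41196) + q(133, 148)/(-7988) = (3*(75 + 60))/(-41196) + (-55 - 1*133)/(-7988) = (3*135)*(-1/41196) + (-55 - 133)*(-1/7988) = 405*(-1/41196) - 188*(-1/7988) = -135/13732 + 47/1997 = 375809/27422804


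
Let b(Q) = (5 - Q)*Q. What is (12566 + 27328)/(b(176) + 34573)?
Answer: 39894/4477 ≈ 8.9109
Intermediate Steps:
b(Q) = Q*(5 - Q)
(12566 + 27328)/(b(176) + 34573) = (12566 + 27328)/(176*(5 - 1*176) + 34573) = 39894/(176*(5 - 176) + 34573) = 39894/(176*(-171) + 34573) = 39894/(-30096 + 34573) = 39894/4477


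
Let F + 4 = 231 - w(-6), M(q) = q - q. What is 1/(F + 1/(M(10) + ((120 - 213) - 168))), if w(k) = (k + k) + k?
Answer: 261/63944 ≈ 0.0040817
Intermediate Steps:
w(k) = 3*k (w(k) = 2*k + k = 3*k)
M(q) = 0
F = 245 (F = -4 + (231 - 3*(-6)) = -4 + (231 - 1*(-18)) = -4 + (231 + 18) = -4 + 249 = 245)
1/(F + 1/(M(10) + ((120 - 213) - 168))) = 1/(245 + 1/(0 + ((120 - 213) - 168))) = 1/(245 + 1/(0 + (-93 - 168))) = 1/(245 + 1/(0 - 261)) = 1/(245 + 1/(-261)) = 1/(245 - 1/261) = 1/(63944/261) = 261/63944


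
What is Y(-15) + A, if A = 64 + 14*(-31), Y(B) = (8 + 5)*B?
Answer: -565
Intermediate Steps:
Y(B) = 13*B
A = -370 (A = 64 - 434 = -370)
Y(-15) + A = 13*(-15) - 370 = -195 - 370 = -565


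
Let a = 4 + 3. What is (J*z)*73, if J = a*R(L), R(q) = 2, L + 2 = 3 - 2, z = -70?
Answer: -71540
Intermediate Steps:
L = -1 (L = -2 + (3 - 2) = -2 + 1 = -1)
a = 7
J = 14 (J = 7*2 = 14)
(J*z)*73 = (14*(-70))*73 = -980*73 = -71540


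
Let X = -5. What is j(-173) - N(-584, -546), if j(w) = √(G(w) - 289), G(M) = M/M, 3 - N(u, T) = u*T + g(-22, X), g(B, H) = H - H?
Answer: 318861 + 12*I*√2 ≈ 3.1886e+5 + 16.971*I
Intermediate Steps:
g(B, H) = 0
N(u, T) = 3 - T*u (N(u, T) = 3 - (u*T + 0) = 3 - (T*u + 0) = 3 - T*u)
G(M) = 1
j(w) = 12*I*√2 (j(w) = √(1 - 289) = √(-288) = 12*I*√2)
j(-173) - N(-584, -546) = 12*I*√2 - (3 - 1*(-546)*(-584)) = 12*I*√2 - (3 - 318864) = 12*I*√2 - 1*(-318861) = 12*I*√2 + 318861 = 318861 + 12*I*√2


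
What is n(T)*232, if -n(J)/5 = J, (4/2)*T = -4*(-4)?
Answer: -9280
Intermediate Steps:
T = 8 (T = (-4*(-4))/2 = (1/2)*16 = 8)
n(J) = -5*J
n(T)*232 = -5*8*232 = -40*232 = -9280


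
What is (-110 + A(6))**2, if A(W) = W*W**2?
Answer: 11236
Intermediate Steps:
A(W) = W**3
(-110 + A(6))**2 = (-110 + 6**3)**2 = (-110 + 216)**2 = 106**2 = 11236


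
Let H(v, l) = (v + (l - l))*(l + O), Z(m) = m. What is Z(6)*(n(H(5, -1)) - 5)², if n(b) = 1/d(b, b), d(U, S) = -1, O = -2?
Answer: 216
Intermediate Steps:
H(v, l) = v*(-2 + l) (H(v, l) = (v + (l - l))*(l - 2) = (v + 0)*(-2 + l) = v*(-2 + l))
n(b) = -1 (n(b) = 1/(-1) = -1)
Z(6)*(n(H(5, -1)) - 5)² = 6*(-1 - 5)² = 6*(-6)² = 6*36 = 216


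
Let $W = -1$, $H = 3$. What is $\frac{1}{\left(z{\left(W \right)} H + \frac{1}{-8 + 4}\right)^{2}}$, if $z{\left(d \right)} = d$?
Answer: $\frac{16}{169} \approx 0.094675$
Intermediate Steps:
$\frac{1}{\left(z{\left(W \right)} H + \frac{1}{-8 + 4}\right)^{2}} = \frac{1}{\left(\left(-1\right) 3 + \frac{1}{-8 + 4}\right)^{2}} = \frac{1}{\left(-3 + \frac{1}{-4}\right)^{2}} = \frac{1}{\left(-3 - \frac{1}{4}\right)^{2}} = \frac{1}{\left(- \frac{13}{4}\right)^{2}} = \frac{1}{\frac{169}{16}} = \frac{16}{169}$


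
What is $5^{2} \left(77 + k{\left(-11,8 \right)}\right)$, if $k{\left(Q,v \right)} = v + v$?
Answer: $2325$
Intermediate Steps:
$k{\left(Q,v \right)} = 2 v$
$5^{2} \left(77 + k{\left(-11,8 \right)}\right) = 5^{2} \left(77 + 2 \cdot 8\right) = 25 \left(77 + 16\right) = 25 \cdot 93 = 2325$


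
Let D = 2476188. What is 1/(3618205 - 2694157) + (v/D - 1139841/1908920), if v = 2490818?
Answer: 43355513786509/106056514203120 ≈ 0.40880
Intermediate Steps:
1/(3618205 - 2694157) + (v/D - 1139841/1908920) = 1/(3618205 - 2694157) + (2490818/2476188 - 1139841/1908920) = 1/924048 + (2490818*(1/2476188) - 1139841*1/1908920) = 1/924048 + (113219/112554 - 1139841/1908920) = 1/924048 + 3378167291/8263714680 = 43355513786509/106056514203120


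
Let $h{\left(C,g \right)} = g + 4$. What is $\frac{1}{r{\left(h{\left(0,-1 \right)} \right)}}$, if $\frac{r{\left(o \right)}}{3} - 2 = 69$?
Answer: $\frac{1}{213} \approx 0.0046948$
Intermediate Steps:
$h{\left(C,g \right)} = 4 + g$
$r{\left(o \right)} = 213$ ($r{\left(o \right)} = 6 + 3 \cdot 69 = 6 + 207 = 213$)
$\frac{1}{r{\left(h{\left(0,-1 \right)} \right)}} = \frac{1}{213}$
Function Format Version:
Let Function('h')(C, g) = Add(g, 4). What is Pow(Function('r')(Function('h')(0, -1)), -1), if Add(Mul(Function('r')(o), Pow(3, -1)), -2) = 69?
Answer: Rational(1, 213) ≈ 0.0046948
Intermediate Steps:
Function('h')(C, g) = Add(4, g)
Function('r')(o) = 213 (Function('r')(o) = Add(6, Mul(3, 69)) = Add(6, 207) = 213)
Pow(Function('r')(Function('h')(0, -1)), -1) = Pow(213, -1) = Rational(1, 213)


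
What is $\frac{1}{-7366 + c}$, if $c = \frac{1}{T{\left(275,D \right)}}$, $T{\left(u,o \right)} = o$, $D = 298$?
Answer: $- \frac{298}{2195067} \approx -0.00013576$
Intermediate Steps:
$c = \frac{1}{298} \approx 0.0033557$
$\frac{1}{-7366 + c} = \frac{1}{-7366 + \frac{1}{298}} = \frac{1}{- \frac{2195067}{298}} = - \frac{298}{2195067}$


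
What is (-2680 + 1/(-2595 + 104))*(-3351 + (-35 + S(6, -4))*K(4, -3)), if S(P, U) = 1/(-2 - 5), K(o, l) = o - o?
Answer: 22370877231/2491 ≈ 8.9807e+6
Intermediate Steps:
K(o, l) = 0
S(P, U) = -⅐ (S(P, U) = 1/(-7) = -⅐)
(-2680 + 1/(-2595 + 104))*(-3351 + (-35 + S(6, -4))*K(4, -3)) = (-2680 + 1/(-2595 + 104))*(-3351 + (-35 - ⅐)*0) = (-2680 + 1/(-2491))*(-3351 - 246/7*0) = (-2680 - 1/2491)*(-3351 + 0) = -6675881/2491*(-3351) = 22370877231/2491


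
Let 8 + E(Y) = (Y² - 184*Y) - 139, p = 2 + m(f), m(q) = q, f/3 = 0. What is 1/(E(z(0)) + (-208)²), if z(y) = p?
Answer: 1/42753 ≈ 2.3390e-5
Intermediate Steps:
f = 0 (f = 3*0 = 0)
p = 2 (p = 2 + 0 = 2)
z(y) = 2
E(Y) = -147 + Y² - 184*Y (E(Y) = -8 + ((Y² - 184*Y) - 139) = -8 + (-139 + Y² - 184*Y) = -147 + Y² - 184*Y)
1/(E(z(0)) + (-208)²) = 1/((-147 + 2² - 184*2) + (-208)²) = 1/((-147 + 4 - 368) + 43264) = 1/(-511 + 43264) = 1/42753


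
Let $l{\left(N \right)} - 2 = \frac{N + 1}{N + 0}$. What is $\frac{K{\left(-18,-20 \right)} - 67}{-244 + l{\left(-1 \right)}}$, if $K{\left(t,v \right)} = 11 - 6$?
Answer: $\frac{31}{121} \approx 0.2562$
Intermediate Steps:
$K{\left(t,v \right)} = 5$
$l{\left(N \right)} = 2 + \frac{1 + N}{N}$ ($l{\left(N \right)} = 2 + \frac{N + 1}{N + 0} = 2 + \frac{1 + N}{N}$)
$\frac{K{\left(-18,-20 \right)} - 67}{-244 + l{\left(-1 \right)}} = \frac{5 - 67}{-244 + \left(3 + \frac{1}{-1}\right)} = - \frac{62}{-244 + \left(3 - 1\right)} = - \frac{62}{-244 + 2} = - \frac{62}{-242} = \left(-62\right) \left(- \frac{1}{242}\right) = \frac{31}{121}$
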